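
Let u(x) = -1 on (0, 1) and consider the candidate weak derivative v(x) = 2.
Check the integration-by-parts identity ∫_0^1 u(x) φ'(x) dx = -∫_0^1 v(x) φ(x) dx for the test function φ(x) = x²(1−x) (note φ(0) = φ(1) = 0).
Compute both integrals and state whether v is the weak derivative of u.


LHS = 0, RHS = -1/6. No, v is not the weak derivative of u.

u(x) = -1, classical derivative u'(x) = 0.
φ(x) = x²(1−x), so φ'(x) = x*(2 - 3*x).
Note φ(0) = φ(1) = 0, so the boundary term u·φ vanishes.
LHS = ∫_0^1 u(x) φ'(x) dx = ∫_0^1 (3*x^2 - 2*x) dx. Term by term:
  ∫_0^1 3*x^2 dx = 1;  ∫_0^1 -2*x dx = -1.
Sum: 1 − 1 = 0.
So LHS = 0.
∫_0^1 v(x) φ(x) dx = ∫_0^1 (-2*x^3 + 2*x^2) dx. Term by term:
  ∫_0^1 -2*x^3 dx = -1/2;  ∫_0^1 2*x^2 dx = 2/3.
Sum: -1/2 + 2/3 = 1/6.
So RHS = -∫_0^1 v(x) φ(x) dx = -1/6.
LHS − RHS = 1/6 ≠ 0, so the identity fails.
(For a valid weak derivative the identity must hold for EVERY test function, in particular this one. The failure shows v is NOT the weak derivative of u.)
Correct weak derivative would be u'(x) = 0.


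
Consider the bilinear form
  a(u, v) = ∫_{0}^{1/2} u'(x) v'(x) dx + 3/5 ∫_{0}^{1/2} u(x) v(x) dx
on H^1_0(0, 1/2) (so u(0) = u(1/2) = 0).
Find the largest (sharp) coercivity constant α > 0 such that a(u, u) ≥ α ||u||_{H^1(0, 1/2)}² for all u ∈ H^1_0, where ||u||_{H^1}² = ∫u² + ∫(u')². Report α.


α = (3 + 20*π^2)/(5*(1 + 4*π^2))

Coercivity of a(·,·) on H^1_0(0, 1/2) means a(u, u) ≥ α ||u||_{H^1}² for every u ∈ H^1_0.
The interval has length L = 1/2, and Poincaré/coercivity depend only on L. Here a(u, u) = ∫(u')² + (3/5)·∫u².
Here 0 < c = 3/5 < 1. The condition a(u,u) ≥ α||u||_{H^1}² reads (1−α)∫(u')² ≥ (α−c)∫u². Any admissible α is ≤ 1 (rapidly oscillating u have ∫u²/∫(u')² → 0), and α = 1 would force 0 ≥ (1−c)∫u², impossible since c < 1; so 1−α > 0. By the sharp Poincaré inequality on H^1_0 of an interval of length L, ∫(u')² ≥ (π/L)²∫u² with equality for the first sine mode sin(π(x−x₀)/L) (x₀ the left endpoint), so the inequality holds for all u iff (1−α)(π/L)² ≥ α − c, i.e. α ≤ ((π/L)² + c)/((π/L)² + 1) = (1 + c(L/π)²)/(1 + (L/π)²). With (π/L)² = 4*π^2 and c = 3/5, the largest admissible constant is α = ((π/L)² + c)/((π/L)² + 1).
Simplifying, α = (3 + 20*π^2)/(5*(1 + 4*π^2)).


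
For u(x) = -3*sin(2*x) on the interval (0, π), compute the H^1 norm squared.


||u||_{H^1(0,π)}^2 = 45*π/2

u'(x) = -6*cos(2*x).
Expand u² and (u')² and integrate term by term on (0, π), using: for integers n ≥ 1, ∫_0^π sin²(nx) dx = ∫_0^π cos²(nx) dx = π/2; for n ≠ n', ∫_0^π sin(nx)sin(n'x) dx = ∫_0^π cos(nx)cos(n'x) dx = 0; and by product-to-sum, ∫_0^π sin(nx)cos(n'x) dx = ½∫_0^π [sin((n+n')x) + sin((n−n')x)] dx, which is 0 when n+n' is even and 2n/(n²−n'²) when n+n' is odd (it need not vanish on (0, π)).
  u² squared terms: (-3)²·∫sin(2x)² dx = 9·π/2 = 9*π/2.
  So ∫_0^π u² dx = 9*π/2.
  (u')² squared terms: (-6)²·∫cos(2x)² dx = 36·π/2 = 18*π.
  So ∫_0^π (u')² dx = 18*π.
||u||_{H^1}^2 = (9*π/2) + (18*π) = 45*π/2.


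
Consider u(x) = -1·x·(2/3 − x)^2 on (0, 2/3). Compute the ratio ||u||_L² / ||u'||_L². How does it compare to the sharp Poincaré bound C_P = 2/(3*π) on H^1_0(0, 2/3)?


||u||_L² / ||u'||_L² = sqrt(14)/21 < C_P = 2/(3*π).

u(x) = -1·x·(2/3 − x)^2, so u'(x) = (2 - 9*x)*(3*x - 2)/9.
u(x) = -1·x·(2/3 − x)^2 vanishes at x = 0 and x = 2/3, so u ∈ H^1_0(0, 2/3). Differentiate via the product rule and integrate the resulting polynomials term by term.
  ∫_0^2/3 u² dx = ∫_0^2/3 (x^6 - 8*x^5/3 + 8*x^4/3 - 32*x^3/27 + 16*x^2/81) dx. Term by term:
    ∫_0^2/3 x^6 dx = 128/15309;  ∫_0^2/3 -8*x^5/3 dx = -256/6561;  ∫_0^2/3 8*x^4/3 dx = 256/3645;
    ∫_0^2/3 -32*x^3/27 dx = -128/2187;  ∫_0^2/3 16*x^2/81 dx = 128/6561.
  Sum: 128/15309 − 256/6561 + 256/3645 − 128/2187 + 128/6561 = 128/229635.
  ∫_0^2/3 (u')² dx = ∫_0^2/3 (9*x^4 - 16*x^3 + 88*x^2/9 - 64*x/27 + 16/81) dx. Term by term:
    ∫_0^2/3 9*x^4 dx = 32/135;  ∫_0^2/3 -16*x^3 dx = -64/81;  ∫_0^2/3 88*x^2/9 dx = 704/729;
    ∫_0^2/3 -64*x/27 dx = -128/243;  ∫_0^2/3 16/81 dx = 32/243.
  Sum: 32/135 − 64/81 + 704/729 − 128/243 + 32/243 = 64/3645.
∫_0^2/3 u² dx = 128/229635, so ||u||_L² = 8*sqrt(70)/2835.
∫_0^2/3 (u')² dx = 64/3645, so ||u'||_L² = 8*sqrt(5)/135.
Ratio ||u||_L² / ||u'||_L² = sqrt(14)/21.
Sharp Poincaré constant on H^1_0(0, 2/3) is C_P = L/π = 2/(3*π), achieved by sin(3*π/2·x).
A polynomial bump cannot attain the sharp Poincaré constant (only the first sine eigenfunction does), so the ratio is strictly less than C_P, consistent with ||u||_L² ≤ C_P ||u'||_L².


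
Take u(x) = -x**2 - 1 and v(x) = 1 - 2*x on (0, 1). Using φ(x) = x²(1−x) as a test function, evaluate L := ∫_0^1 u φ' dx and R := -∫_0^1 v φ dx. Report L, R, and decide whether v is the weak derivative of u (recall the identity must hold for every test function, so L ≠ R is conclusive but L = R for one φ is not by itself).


LHS = 1/10, RHS = 1/60. No, v is not the weak derivative of u.

u(x) = -x**2 - 1, classical derivative u'(x) = -2*x.
φ(x) = x²(1−x), so φ'(x) = x*(2 - 3*x).
Note φ(0) = φ(1) = 0, so the boundary term u·φ vanishes.
LHS = ∫_0^1 u(x) φ'(x) dx = ∫_0^1 (3*x^4 - 2*x^3 + 3*x^2 - 2*x) dx. Term by term:
  ∫_0^1 3*x^4 dx = 3/5;  ∫_0^1 -2*x^3 dx = -1/2;  ∫_0^1 3*x^2 dx = 1;
  ∫_0^1 -2*x dx = -1.
Sum: 3/5 − 1/2 + 1 − 1 = 1/10.
So LHS = 1/10.
∫_0^1 v(x) φ(x) dx = ∫_0^1 (2*x^4 - 3*x^3 + x^2) dx. Term by term:
  ∫_0^1 2*x^4 dx = 2/5;  ∫_0^1 -3*x^3 dx = -3/4;  ∫_0^1 x^2 dx = 1/3.
Sum: 2/5 − 3/4 + 1/3 = -1/60.
So RHS = -∫_0^1 v(x) φ(x) dx = 1/60.
LHS − RHS = 1/12 ≠ 0, so the identity fails.
(For a valid weak derivative the identity must hold for EVERY test function, in particular this one. The failure shows v is NOT the weak derivative of u.)
Correct weak derivative would be u'(x) = -2*x.


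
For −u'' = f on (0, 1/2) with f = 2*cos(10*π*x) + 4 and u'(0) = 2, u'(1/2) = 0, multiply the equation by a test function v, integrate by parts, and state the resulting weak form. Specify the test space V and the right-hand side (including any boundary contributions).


V = H^1(0, 1/2) (v unrestricted at boundary; u is determined up to an additive constant); weak form: ∫_0^1/2 u'v' dx = ∫_0^1/2 (2*cos(10*π*x) + 4) v dx − 2·v(0) for all v ∈ V.

Multiply both sides by a test function v and integrate from 0 to 1/2:
  ∫_0^1/2 −u''(x) v(x) dx = ∫_0^1/2 f(x) v(x) dx.
Integrate the LHS by parts once:
  ∫_0^1/2 −u'' v dx = −[u'(x) v(x)]_0^1/2 + ∫_0^1/2 u'(x) v'(x) dx.
Thus ∫_0^1/2 u'(x) v'(x) dx = ∫_0^1/2 f(x) v(x) dx + [u'(x) v(x)]_0^1/2.
Choose V so that boundary terms are either known or forced to vanish.
u has inhomogeneous Neumann u'(0) = 2, u'(1/2) = 0. [u' v]_0^1/2 = (0)·v(1/2) − (2)·v(0) = − 2·v(0). Take V = H^1(0, 1/2); boundary term becomes part of RHS.
Weak formulation: find u (satisfying any essential BC) such that ∫_0^1/2 u'(x) v'(x) dx = ∫_0^1/2 f v dx − 2·v(0) for all v ∈ V (Neumann data are natural BCs: they enter the RHS as boundary terms).
Substituting f(x) = 2*cos(10*π*x) + 4, the right-hand side is ∫_0^1/2 (2*cos(10*π*x) + 4) v dx − 2·v(0).
Compatibility check (pure Neumann): taking v ≡ 1 ∈ V gives 0 = ∫_0^1/2 f dx + (0) − (2), i.e. ∫_0^1/2 f dx must equal u'(0) − u'(1/2) = 2. Indeed ∫_0^1/2 (2*cos(10*π*x) + 4) dx = 2, so the data are compatible. The solution is then unique only up to an additive constant (fix it e.g. by requiring ∫_0^1/2 u dx = 0).


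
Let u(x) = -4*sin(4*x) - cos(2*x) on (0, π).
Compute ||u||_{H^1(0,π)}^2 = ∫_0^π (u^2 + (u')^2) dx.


||u||_{H^1(0,π)}^2 = 277*π/2

u'(x) = 2*sin(2*x) - 16*cos(4*x).
Expand u² and (u')² and integrate term by term on (0, π), using: for integers n ≥ 1, ∫_0^π sin²(nx) dx = ∫_0^π cos²(nx) dx = π/2; for n ≠ n', ∫_0^π sin(nx)sin(n'x) dx = ∫_0^π cos(nx)cos(n'x) dx = 0; and by product-to-sum, ∫_0^π sin(nx)cos(n'x) dx = ½∫_0^π [sin((n+n')x) + sin((n−n')x)] dx, which is 0 when n+n' is even and 2n/(n²−n'²) when n+n' is odd (it need not vanish on (0, π)).
  u² squared terms: (-1)²·∫cos(2x)² dx = 1·π/2 = π/2;  (-4)²·∫sin(4x)² dx = 16·π/2 = 8*π.
  u² cross terms: 2·(-1)·(-4)·∫cos(2x)·sin(4x) dx = 8·(0) = 0.
  So ∫_0^π u² dx = π/2 + 8*π + 0 = 17*π/2.
  (u')² squared terms: (-16)²·∫cos(4x)² dx = 256·π/2 = 128*π;  (2)²·∫sin(2x)² dx = 4·π/2 = 2*π.
  (u')² cross terms: 2·(-16)·(2)·∫cos(4x)·sin(2x) dx = -64·(0) = 0.
  So ∫_0^π (u')² dx = 128*π + 2*π + 0 = 130*π.
||u||_{H^1}^2 = (17*π/2) + (130*π) = 277*π/2.


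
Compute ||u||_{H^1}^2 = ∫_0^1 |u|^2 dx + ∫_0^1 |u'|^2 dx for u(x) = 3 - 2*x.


||u||_{H^1}^2 = 25/3

The H^1 norm (squared) on an interval (0, L) is
  ||u||_{H^1}^2 = ∫_0^L u(x)^2 dx + ∫_0^L u'(x)^2 dx.
Compute u'(x) = -2.
Then u(x)^2 = 4*x**2 - 12*x + 9 and u'(x)^2 = 4.
Integrate each monomial from 0 to 1 using ∫_0^1 c·x^n dx = c·1^(n+1)/(n+1):
  ∫_0^1 u(x)^2 dx = ∫_0^1 (4*x^2 - 12*x + 9) dx. Term by term:
    ∫_0^1 4*x^2 dx = 4/3;  ∫_0^1 -12*x dx = -6;  ∫_0^1 9 dx = 9.
  Sum: 4/3 − 6 + 9 = 13/3.
  ∫_0^1 u'(x)^2 dx = ∫_0^1 (4) dx. Term by term:
    ∫_0^1 4 dx = 4.
Adding: ||u||_{H^1}^2 = 13/3 + 4 = 25/3.


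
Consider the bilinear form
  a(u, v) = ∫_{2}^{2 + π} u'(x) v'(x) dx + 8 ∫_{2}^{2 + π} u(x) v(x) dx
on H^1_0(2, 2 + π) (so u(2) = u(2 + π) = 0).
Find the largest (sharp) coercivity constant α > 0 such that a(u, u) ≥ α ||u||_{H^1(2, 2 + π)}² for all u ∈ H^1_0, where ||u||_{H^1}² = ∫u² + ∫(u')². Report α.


α = 1

Coercivity of a(·,·) on H^1_0(2, 2 + π) means a(u, u) ≥ α ||u||_{H^1}² for every u ∈ H^1_0.
The interval has length L = π, and Poincaré/coercivity depend only on L. Here a(u, u) = ∫(u')² + (8)·∫u².
Here c = 8 ≥ 1, so a(u,u) = ∫(u')² + c∫u² ≥ ∫(u')² + ∫u² = ||u||_{H^1}², i.e. α = 1 works. No larger α is possible: a(u,u) ≥ α||u||_{H^1}² means (1−α)∫(u')² ≥ (α−c)∫u², and for the modes u_n = sin(nπ(x−x₀)/L) (x₀ the left endpoint) one has ∫u_n²/∫(u_n')² = (L/(nπ))² → 0, so a(u_n,u_n)/||u_n||_{H^1}² → 1. Hence the optimal constant is α = 1.
Therefore α = 1.


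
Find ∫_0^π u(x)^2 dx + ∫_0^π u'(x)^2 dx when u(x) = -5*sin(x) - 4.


||u||_{H^1(0,π)}^2 = 80 + 41*π

u'(x) = -5*cos(x).
Expand u² and (u')² and integrate term by term on (0, π), using: for integers n ≥ 1, ∫_0^π sin²(nx) dx = ∫_0^π cos²(nx) dx = π/2; for n ≠ n', ∫_0^π sin(nx)sin(n'x) dx = ∫_0^π cos(nx)cos(n'x) dx = 0; and by product-to-sum, ∫_0^π sin(nx)cos(n'x) dx = ½∫_0^π [sin((n+n')x) + sin((n−n')x)] dx, which is 0 when n+n' is even and 2n/(n²−n'²) when n+n' is odd (it need not vanish on (0, π)). For the constant mode: ∫_0^π 1 dx = π, ∫_0^π cos(nx) dx = 0, ∫_0^π sin(nx) dx = (1−(−1)^n)/n.
  u² squared terms: (-4)²·∫1 dx = 16·π = 16*π;  (-5)²·∫sin(x)² dx = 25·π/2 = 25*π/2.
  u² cross terms: 2·(-4)·(-5)·∫1·sin(x) dx = 40·(2) = 80.
  So ∫_0^π u² dx = 16*π + 25*π/2 + 80 = 80 + 57*π/2.
  (u')² squared terms: (-5)²·∫cos(x)² dx = 25·π/2 = 25*π/2.
  So ∫_0^π (u')² dx = 25*π/2.
||u||_{H^1}^2 = (80 + 57*π/2) + (25*π/2) = 80 + 41*π.


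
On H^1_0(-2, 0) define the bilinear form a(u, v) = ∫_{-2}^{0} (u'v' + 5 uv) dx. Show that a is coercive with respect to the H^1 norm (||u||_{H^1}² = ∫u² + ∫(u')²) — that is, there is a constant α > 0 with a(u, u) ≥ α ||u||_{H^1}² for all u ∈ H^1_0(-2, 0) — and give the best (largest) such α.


α = 1

Coercivity of a(·,·) on H^1_0(-2, 0) means a(u, u) ≥ α ||u||_{H^1}² for every u ∈ H^1_0.
The interval has length L = 2, and Poincaré/coercivity depend only on L. Here a(u, u) = ∫(u')² + (5)·∫u².
Here c = 5 ≥ 1, so a(u,u) = ∫(u')² + c∫u² ≥ ∫(u')² + ∫u² = ||u||_{H^1}², i.e. α = 1 works. No larger α is possible: a(u,u) ≥ α||u||_{H^1}² means (1−α)∫(u')² ≥ (α−c)∫u², and for the modes u_n = sin(nπ(x−x₀)/L) (x₀ the left endpoint) one has ∫u_n²/∫(u_n')² = (L/(nπ))² → 0, so a(u_n,u_n)/||u_n||_{H^1}² → 1. Hence the optimal constant is α = 1.
Therefore α = 1.


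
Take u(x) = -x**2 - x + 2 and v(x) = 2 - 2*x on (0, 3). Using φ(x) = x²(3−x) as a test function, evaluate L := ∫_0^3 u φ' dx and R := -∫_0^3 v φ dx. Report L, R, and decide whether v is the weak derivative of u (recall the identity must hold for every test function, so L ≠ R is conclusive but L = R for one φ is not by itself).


LHS = 621/20, RHS = 54/5. No, v is not the weak derivative of u.

u(x) = -x**2 - x + 2, classical derivative u'(x) = -2*x - 1.
φ(x) = x²(3−x), so φ'(x) = 3*x*(2 - x).
Note φ(0) = φ(3) = 0, so the boundary term u·φ vanishes.
LHS = ∫_0^3 u(x) φ'(x) dx = ∫_0^3 (3*x^4 - 3*x^3 - 12*x^2 + 12*x) dx. Term by term:
  ∫_0^3 3*x^4 dx = 729/5;  ∫_0^3 -3*x^3 dx = -243/4;  ∫_0^3 -12*x^2 dx = -108;
  ∫_0^3 12*x dx = 54.
Sum: 729/5 − 243/4 − 108 + 54 = 621/20.
So LHS = 621/20.
∫_0^3 v(x) φ(x) dx = ∫_0^3 (2*x^4 - 8*x^3 + 6*x^2) dx. Term by term:
  ∫_0^3 2*x^4 dx = 486/5;  ∫_0^3 -8*x^3 dx = -162;  ∫_0^3 6*x^2 dx = 54.
Sum: 486/5 − 162 + 54 = -54/5.
So RHS = -∫_0^3 v(x) φ(x) dx = 54/5.
LHS − RHS = 81/4 ≠ 0, so the identity fails.
(For a valid weak derivative the identity must hold for EVERY test function, in particular this one. The failure shows v is NOT the weak derivative of u.)
Correct weak derivative would be u'(x) = -2*x - 1.


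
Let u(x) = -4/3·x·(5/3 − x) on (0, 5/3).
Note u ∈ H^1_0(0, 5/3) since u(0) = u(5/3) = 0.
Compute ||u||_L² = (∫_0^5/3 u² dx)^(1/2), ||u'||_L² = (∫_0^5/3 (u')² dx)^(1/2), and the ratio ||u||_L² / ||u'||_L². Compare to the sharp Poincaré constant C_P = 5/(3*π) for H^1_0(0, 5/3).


||u||_L² / ||u'||_L² = sqrt(10)/6 < C_P = 5/(3*π).

u(x) = -4/3·x·(5/3 − x), so u'(x) = 8*x/3 - 20/9.
u(x) = -4/3·x·(5/3 − x) vanishes at x = 0 and x = 5/3, so u ∈ H^1_0(0, 5/3). Differentiate via the product rule and integrate the resulting polynomials term by term.
  ∫_0^5/3 u² dx = ∫_0^5/3 (16*x^4/9 - 160*x^3/27 + 400*x^2/81) dx. Term by term:
    ∫_0^5/3 16*x^4/9 dx = 10000/2187;  ∫_0^5/3 -160*x^3/27 dx = -25000/2187;  ∫_0^5/3 400*x^2/81 dx = 50000/6561.
  Sum: 10000/2187 − 25000/2187 + 50000/6561 = 5000/6561.
  ∫_0^5/3 (u')² dx = ∫_0^5/3 (64*x^2/9 - 320*x/27 + 400/81) dx. Term by term:
    ∫_0^5/3 64*x^2/9 dx = 8000/729;  ∫_0^5/3 -320*x/27 dx = -4000/243;  ∫_0^5/3 400/81 dx = 2000/243.
  Sum: 8000/729 − 4000/243 + 2000/243 = 2000/729.
∫_0^5/3 u² dx = 5000/6561, so ||u||_L² = 50*sqrt(2)/81.
∫_0^5/3 (u')² dx = 2000/729, so ||u'||_L² = 20*sqrt(5)/27.
Ratio ||u||_L² / ||u'||_L² = sqrt(10)/6.
Sharp Poincaré constant on H^1_0(0, 5/3) is C_P = L/π = 5/(3*π), achieved by sin(3*π/5·x).
A polynomial bump cannot attain the sharp Poincaré constant (only the first sine eigenfunction does), so the ratio is strictly less than C_P, consistent with ||u||_L² ≤ C_P ||u'||_L².


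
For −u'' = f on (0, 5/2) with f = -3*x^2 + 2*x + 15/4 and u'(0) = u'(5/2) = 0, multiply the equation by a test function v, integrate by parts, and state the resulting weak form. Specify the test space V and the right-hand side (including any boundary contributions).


V = H^1(0, 5/2) (no boundary constraint on v; u is determined up to an additive constant); weak form: ∫_0^5/2 u'v' dx = ∫_0^5/2 (-3*x^2 + 2*x + 15/4) v dx for all v ∈ V.

Multiply both sides by a test function v and integrate from 0 to 5/2:
  ∫_0^5/2 −u''(x) v(x) dx = ∫_0^5/2 f(x) v(x) dx.
Integrate the LHS by parts once:
  ∫_0^5/2 −u'' v dx = −[u'(x) v(x)]_0^5/2 + ∫_0^5/2 u'(x) v'(x) dx.
Thus ∫_0^5/2 u'(x) v'(x) dx = ∫_0^5/2 f(x) v(x) dx + [u'(x) v(x)]_0^5/2.
Choose V so that boundary terms are either known or forced to vanish.
u has homogeneous Neumann: u'(0) = u'(5/2) = 0. So [u' v]_0^5/2 = 0·v(5/2) − 0·v(0) = 0 for any v; take V = H^1(0, 5/2).
Weak formulation: find u (satisfying any essential BC) such that ∫_0^5/2 u'(x) v'(x) dx = ∫_0^5/2 f v dx for all v ∈ V (homogeneous Neumann, so boundary terms vanish).
Substituting f(x) = -3*x^2 + 2*x + 15/4, the right-hand side is ∫_0^5/2 (-3*x^2 + 2*x + 15/4) v dx.
Compatibility check (pure Neumann): taking v ≡ 1 ∈ V gives 0 = ∫_0^5/2 f dx + (0) − (0), i.e. ∫_0^5/2 f dx must equal u'(0) − u'(5/2) = 0. Indeed ∫_0^5/2 (-3*x^2 + 2*x + 15/4) dx = 0, so the data are compatible. The solution is then unique only up to an additive constant (fix it e.g. by requiring ∫_0^5/2 u dx = 0).


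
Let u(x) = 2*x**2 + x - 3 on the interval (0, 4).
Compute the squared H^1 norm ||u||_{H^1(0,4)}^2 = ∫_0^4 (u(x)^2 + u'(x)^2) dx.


||u||_{H^1}^2 = 18568/15

The H^1 norm (squared) on an interval (0, L) is
  ||u||_{H^1}^2 = ∫_0^L u(x)^2 dx + ∫_0^L u'(x)^2 dx.
Compute u'(x) = 4*x + 1.
Then u(x)^2 = 4*x**4 + 4*x**3 - 11*x**2 - 6*x + 9 and u'(x)^2 = 16*x**2 + 8*x + 1.
Integrate each monomial from 0 to 4 using ∫_0^4 c·x^n dx = c·4^(n+1)/(n+1):
  ∫_0^4 u(x)^2 dx = ∫_0^4 (4*x^4 + 4*x^3 - 11*x^2 - 6*x + 9) dx. Term by term:
    ∫_0^4 4*x^4 dx = 4096/5;  ∫_0^4 4*x^3 dx = 256;  ∫_0^4 -11*x^2 dx = -704/3;
    ∫_0^4 -6*x dx = -48;  ∫_0^4 9 dx = 36.
  Sum: 4096/5 + 256 − 704/3 − 48 + 36 = 12428/15.
  ∫_0^4 u'(x)^2 dx = ∫_0^4 (16*x^2 + 8*x + 1) dx. Term by term:
    ∫_0^4 16*x^2 dx = 1024/3;  ∫_0^4 8*x dx = 64;  ∫_0^4 1 dx = 4.
  Sum: 1024/3 + 64 + 4 = 1228/3.
Adding: ||u||_{H^1}^2 = 12428/15 + 1228/3 = 18568/15.


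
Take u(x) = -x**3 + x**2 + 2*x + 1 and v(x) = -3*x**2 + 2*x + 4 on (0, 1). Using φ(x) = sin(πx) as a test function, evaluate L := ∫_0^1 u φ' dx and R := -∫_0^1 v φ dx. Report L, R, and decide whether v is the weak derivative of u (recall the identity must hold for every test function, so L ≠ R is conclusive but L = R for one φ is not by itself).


LHS = -3/π - 12/π^3, RHS = -7/π - 12/π^3. No, v is not the weak derivative of u.

u(x) = -x**3 + x**2 + 2*x + 1, classical derivative u'(x) = -3*x**2 + 2*x + 2.
φ(x) = sin(πx), so φ'(x) = π*cos(π*x).
Note φ(0) = φ(1) = 0, so the boundary term u·φ vanishes.
LHS = ∫_0^1 u(x) φ'(x) dx = ∫_0^1 (-π*x^3*cos(π*x) + π*x^2*cos(π*x) + 2*π*x*cos(π*x) + π*cos(π*x)) dx. Term by term:
  ∫_0^1 π*cos(π*x) dx = 0;  ∫_0^1 π*x^2*cos(π*x) dx = -2/π;  ∫_0^1 -π*x^3*cos(π*x) dx = -12/π^3 + 3/π;
  ∫_0^1 2*π*x*cos(π*x) dx = -4/π.
Sum: 0 − 2/π + -12/π^3 + 3/π − 4/π = -3/π - 12/π^3.
So LHS = -3/π - 12/π^3.
∫_0^1 v(x) φ(x) dx = ∫_0^1 (-3*x^2*sin(π*x) + 2*x*sin(π*x) + 4*sin(π*x)) dx. Term by term:
  ∫_0^1 4*sin(π*x) dx = 8/π;  ∫_0^1 -3*x^2*sin(π*x) dx = -3/π + 12/π^3;  ∫_0^1 2*x*sin(π*x) dx = 2/π.
Sum: 8/π + -3/π + 12/π^3 + 2/π = 12/π^3 + 7/π.
So RHS = -∫_0^1 v(x) φ(x) dx = -7/π - 12/π^3.
LHS − RHS = 4/π ≠ 0, so the identity fails.
(For a valid weak derivative the identity must hold for EVERY test function, in particular this one. The failure shows v is NOT the weak derivative of u.)
Correct weak derivative would be u'(x) = -3*x**2 + 2*x + 2.


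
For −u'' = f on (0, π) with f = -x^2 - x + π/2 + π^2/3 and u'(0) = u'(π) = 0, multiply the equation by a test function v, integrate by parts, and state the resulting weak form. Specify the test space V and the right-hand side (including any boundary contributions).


V = H^1(0, π) (no boundary constraint on v; u is determined up to an additive constant); weak form: ∫_0^π u'v' dx = ∫_0^π (-x^2 - x + π/2 + π^2/3) v dx for all v ∈ V.

Multiply both sides by a test function v and integrate from 0 to π:
  ∫_0^π −u''(x) v(x) dx = ∫_0^π f(x) v(x) dx.
Integrate the LHS by parts once:
  ∫_0^π −u'' v dx = −[u'(x) v(x)]_0^π + ∫_0^π u'(x) v'(x) dx.
Thus ∫_0^π u'(x) v'(x) dx = ∫_0^π f(x) v(x) dx + [u'(x) v(x)]_0^π.
Choose V so that boundary terms are either known or forced to vanish.
u has homogeneous Neumann: u'(0) = u'(π) = 0. So [u' v]_0^π = 0·v(π) − 0·v(0) = 0 for any v; take V = H^1(0, π).
Weak formulation: find u (satisfying any essential BC) such that ∫_0^π u'(x) v'(x) dx = ∫_0^π f v dx for all v ∈ V (homogeneous Neumann, so boundary terms vanish).
Substituting f(x) = -x^2 - x + π/2 + π^2/3, the right-hand side is ∫_0^π (-x^2 - x + π/2 + π^2/3) v dx.
Compatibility check (pure Neumann): taking v ≡ 1 ∈ V gives 0 = ∫_0^π f dx + (0) − (0), i.e. ∫_0^π f dx must equal u'(0) − u'(π) = 0. Indeed ∫_0^π (-x^2 - x + π/2 + π^2/3) dx = 0, so the data are compatible. The solution is then unique only up to an additive constant (fix it e.g. by requiring ∫_0^π u dx = 0).


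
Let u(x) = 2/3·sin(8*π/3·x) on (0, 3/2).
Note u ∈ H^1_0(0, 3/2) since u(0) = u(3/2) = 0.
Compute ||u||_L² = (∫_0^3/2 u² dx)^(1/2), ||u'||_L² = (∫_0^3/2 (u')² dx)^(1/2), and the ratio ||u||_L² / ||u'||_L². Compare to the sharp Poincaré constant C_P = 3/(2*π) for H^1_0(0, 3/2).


||u||_L² / ||u'||_L² = 3/(8*π) < C_P = 3/(2*π).

u(x) = 2/3·sin(8*π/3·x), so u'(x) = 16*π*cos(8*π*x/3)/9.
Writing u(x) = A·sin(kπx/L) with A = 2/3 and k = 4, use ∫_0^L sin²(kπx/L) dx = L/2 and ∫_0^L cos²(kπx/L) dx = L/2.
u² = 4/9·sin²(8*π/3·x) and (u')² = 256*π^2/81·cos²(8*π/3·x), and each of sin², cos² integrates to L/2 = 3/4 over (0, 3/2).
∫_0^3/2 u² dx = 1/3, so ||u||_L² = sqrt(3)/3.
∫_0^3/2 (u')² dx = 64*π^2/27, so ||u'||_L² = 8*sqrt(3)*π/9.
Ratio ||u||_L² / ||u'||_L² = 3/(8*π).
Sharp Poincaré constant on H^1_0(0, 3/2) is C_P = L/π = 3/(2*π), achieved by sin(2*π/3·x).
This is the k = 4 harmonic; the ratio L/(kπ) is strictly less than C_P = L/π, consistent with the sharp inequality ||u||_L² ≤ C_P ||u'||_L².


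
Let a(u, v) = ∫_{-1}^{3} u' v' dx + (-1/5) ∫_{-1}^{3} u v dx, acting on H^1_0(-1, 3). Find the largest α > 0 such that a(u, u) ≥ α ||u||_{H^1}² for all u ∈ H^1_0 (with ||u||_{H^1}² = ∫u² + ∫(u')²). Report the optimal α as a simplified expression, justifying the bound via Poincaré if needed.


α = (-16/5 + π^2)/(π^2 + 16)

Coercivity of a(·,·) on H^1_0(-1, 3) means a(u, u) ≥ α ||u||_{H^1}² for every u ∈ H^1_0.
The interval has length L = 4, and Poincaré/coercivity depend only on L. Here a(u, u) = ∫(u')² + (-1/5)·∫u².
Here c = -1/5 < 0 with |c| < (π/L)² = π^2/16, so coercivity still holds. The condition a(u,u) ≥ α||u||_{H^1}² reads (1−α)∫(u')² ≥ (α−c)∫u². Any admissible α is ≤ 1 (rapidly oscillating u have ∫u²/∫(u')² → 0), and α = 1 would force 0 ≥ (1−c)∫u², impossible since c < 1; so 1−α > 0. By the sharp Poincaré inequality on H^1_0 of an interval of length L, ∫(u')² ≥ (π/L)²∫u² with equality for the first sine mode sin(π(x−x₀)/L) (x₀ the left endpoint), so the inequality holds for all u iff (1−α)(π/L)² ≥ α − c, i.e. α ≤ ((π/L)² + c)/((π/L)² + 1) = (1 + c(L/π)²)/(1 + (L/π)²). (Direct route, valid since c ≤ 0: Poincaré gives c∫u² ≥ c(L/π)²∫(u')², so a(u,u) ≥ (1 + c(L/π)²)∫(u')², while ||u||_{H^1}² ≤ (1 + (L/π)²)∫(u')²; dividing yields the same α.) With (π/L)² = π^2/16 and c = -1/5, the largest admissible constant is α = ((π/L)² + c)/((π/L)² + 1).
Simplifying, α = (-16/5 + π^2)/(π^2 + 16).


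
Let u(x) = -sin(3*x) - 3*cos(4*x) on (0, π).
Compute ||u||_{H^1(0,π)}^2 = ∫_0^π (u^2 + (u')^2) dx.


||u||_{H^1(0,π)}^2 = -612/7 + 163*π/2

u'(x) = 12*sin(4*x) - 3*cos(3*x).
Expand u² and (u')² and integrate term by term on (0, π), using: for integers n ≥ 1, ∫_0^π sin²(nx) dx = ∫_0^π cos²(nx) dx = π/2; for n ≠ n', ∫_0^π sin(nx)sin(n'x) dx = ∫_0^π cos(nx)cos(n'x) dx = 0; and by product-to-sum, ∫_0^π sin(nx)cos(n'x) dx = ½∫_0^π [sin((n+n')x) + sin((n−n')x)] dx, which is 0 when n+n' is even and 2n/(n²−n'²) when n+n' is odd (it need not vanish on (0, π)).
  u² squared terms: (-1)²·∫sin(3x)² dx = 1·π/2 = π/2;  (-3)²·∫cos(4x)² dx = 9·π/2 = 9*π/2.
  u² cross terms: 2·(-1)·(-3)·∫sin(3x)·cos(4x) dx = 6·(-6/7) = -36/7.
  So ∫_0^π u² dx = π/2 + 9*π/2 − 36/7 = -36/7 + 5*π.
  (u')² squared terms: (-3)²·∫cos(3x)² dx = 9·π/2 = 9*π/2;  (12)²·∫sin(4x)² dx = 144·π/2 = 72*π.
  (u')² cross terms: 2·(-3)·(12)·∫cos(3x)·sin(4x) dx = -72·(8/7) = -576/7.
  So ∫_0^π (u')² dx = 9*π/2 + 72*π − 576/7 = -576/7 + 153*π/2.
||u||_{H^1}^2 = (-36/7 + 5*π) + (-576/7 + 153*π/2) = -612/7 + 163*π/2.


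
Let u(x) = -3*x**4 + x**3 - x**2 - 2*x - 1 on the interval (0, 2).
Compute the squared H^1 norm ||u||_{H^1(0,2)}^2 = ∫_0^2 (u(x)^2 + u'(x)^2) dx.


||u||_{H^1}^2 = 62674/21

The H^1 norm (squared) on an interval (0, L) is
  ||u||_{H^1}^2 = ∫_0^L u(x)^2 dx + ∫_0^L u'(x)^2 dx.
Compute u'(x) = -12*x**3 + 3*x**2 - 2*x - 2.
Then u(x)^2 = 9*x**8 - 6*x**7 + 7*x**6 + 10*x**5 + 3*x**4 + 2*x**3 + 6*x**2 + 4*x + 1 and u'(x)^2 = 144*x**6 - 72*x**5 + 57*x**4 + 36*x**3 - 8*x**2 + 8*x + 4.
Integrate each monomial from 0 to 2 using ∫_0^2 c·x^n dx = c·2^(n+1)/(n+1):
  ∫_0^2 u(x)^2 dx = ∫_0^2 (9*x^8 - 6*x^7 + 7*x^6 + 10*x^5 + 3*x^4 + 2*x^3 + 6*x^2 + 4*x + 1) dx. Term by term:
    ∫_0^2 9*x^8 dx = 512;  ∫_0^2 -6*x^7 dx = -192;  ∫_0^2 7*x^6 dx = 128;
    ∫_0^2 10*x^5 dx = 320/3;  ∫_0^2 3*x^4 dx = 96/5;  ∫_0^2 2*x^3 dx = 8;
    ∫_0^2 6*x^2 dx = 16;  ∫_0^2 4*x dx = 8;  ∫_0^2 1 dx = 2.
  Sum: 512 − 192 + 128 + 320/3 + 96/5 + 8 + 16 + 8 + 2 = 9118/15.
  ∫_0^2 u'(x)^2 dx = ∫_0^2 (144*x^6 - 72*x^5 + 57*x^4 + 36*x^3 - 8*x^2 + 8*x + 4) dx. Term by term:
    ∫_0^2 144*x^6 dx = 18432/7;  ∫_0^2 -72*x^5 dx = -768;  ∫_0^2 57*x^4 dx = 1824/5;
    ∫_0^2 36*x^3 dx = 144;  ∫_0^2 -8*x^2 dx = -64/3;  ∫_0^2 8*x dx = 16;
    ∫_0^2 4 dx = 8.
  Sum: 18432/7 − 768 + 1824/5 + 144 − 64/3 + 16 + 8 = 249544/105.
Adding: ||u||_{H^1}^2 = 9118/15 + 249544/105 = 62674/21.


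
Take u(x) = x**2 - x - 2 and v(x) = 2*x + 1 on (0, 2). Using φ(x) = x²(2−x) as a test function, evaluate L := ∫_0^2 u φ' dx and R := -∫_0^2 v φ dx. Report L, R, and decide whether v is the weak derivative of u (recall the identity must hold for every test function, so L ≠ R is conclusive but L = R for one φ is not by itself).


LHS = -28/15, RHS = -68/15. No, v is not the weak derivative of u.

u(x) = x**2 - x - 2, classical derivative u'(x) = 2*x - 1.
φ(x) = x²(2−x), so φ'(x) = x*(4 - 3*x).
Note φ(0) = φ(2) = 0, so the boundary term u·φ vanishes.
LHS = ∫_0^2 u(x) φ'(x) dx = ∫_0^2 (-3*x^4 + 7*x^3 + 2*x^2 - 8*x) dx. Term by term:
  ∫_0^2 -3*x^4 dx = -96/5;  ∫_0^2 7*x^3 dx = 28;  ∫_0^2 2*x^2 dx = 16/3;
  ∫_0^2 -8*x dx = -16.
Sum: -96/5 + 28 + 16/3 − 16 = -28/15.
So LHS = -28/15.
∫_0^2 v(x) φ(x) dx = ∫_0^2 (-2*x^4 + 3*x^3 + 2*x^2) dx. Term by term:
  ∫_0^2 -2*x^4 dx = -64/5;  ∫_0^2 3*x^3 dx = 12;  ∫_0^2 2*x^2 dx = 16/3.
Sum: -64/5 + 12 + 16/3 = 68/15.
So RHS = -∫_0^2 v(x) φ(x) dx = -68/15.
LHS − RHS = 8/3 ≠ 0, so the identity fails.
(For a valid weak derivative the identity must hold for EVERY test function, in particular this one. The failure shows v is NOT the weak derivative of u.)
Correct weak derivative would be u'(x) = 2*x - 1.


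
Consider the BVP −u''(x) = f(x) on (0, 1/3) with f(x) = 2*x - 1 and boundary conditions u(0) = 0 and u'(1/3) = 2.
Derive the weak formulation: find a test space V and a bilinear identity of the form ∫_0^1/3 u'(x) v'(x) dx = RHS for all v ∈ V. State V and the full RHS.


V = {v ∈ H^1(0, 1/3) : v(0) = 0} (test functions vanish at x = 0 where u is specified); weak form: ∫_0^1/3 u'v' dx = ∫_0^1/3 (2*x - 1) v dx + 2·v(1/3) for all v ∈ V.

Multiply both sides by a test function v and integrate from 0 to 1/3:
  ∫_0^1/3 −u''(x) v(x) dx = ∫_0^1/3 f(x) v(x) dx.
Integrate the LHS by parts once:
  ∫_0^1/3 −u'' v dx = −[u'(x) v(x)]_0^1/3 + ∫_0^1/3 u'(x) v'(x) dx.
Thus ∫_0^1/3 u'(x) v'(x) dx = ∫_0^1/3 f(x) v(x) dx + [u'(x) v(x)]_0^1/3.
Choose V so that boundary terms are either known or forced to vanish.
Mixed BC: u(0) = 0 (Dirichlet) and u'(1/3) = 2 (Neumann). Define V = {v ∈ H^1(0, 1/3) : v(0) = 0}. Then [u' v]_0^1/3 = u'(1/3)·v(1/3) − u'(0)·0 = 2·v(1/3).
Weak formulation: find u (satisfying any essential BC) such that ∫_0^1/3 u'(x) v'(x) dx = ∫_0^1/3 f v dx + 2·v(1/3) for all v ∈ V (Dirichlet at 0 absorbed into V; Neumann datum at x = 1/3 contributes the boundary term).
Substituting f(x) = 2*x - 1, the right-hand side is ∫_0^1/3 (2*x - 1) v dx + 2·v(1/3).


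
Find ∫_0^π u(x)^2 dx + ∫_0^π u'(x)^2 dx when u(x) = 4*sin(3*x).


||u||_{H^1(0,π)}^2 = 80*π

u'(x) = 12*cos(3*x).
Expand u² and (u')² and integrate term by term on (0, π), using: for integers n ≥ 1, ∫_0^π sin²(nx) dx = ∫_0^π cos²(nx) dx = π/2; for n ≠ n', ∫_0^π sin(nx)sin(n'x) dx = ∫_0^π cos(nx)cos(n'x) dx = 0; and by product-to-sum, ∫_0^π sin(nx)cos(n'x) dx = ½∫_0^π [sin((n+n')x) + sin((n−n')x)] dx, which is 0 when n+n' is even and 2n/(n²−n'²) when n+n' is odd (it need not vanish on (0, π)).
  u² squared terms: (4)²·∫sin(3x)² dx = 16·π/2 = 8*π.
  So ∫_0^π u² dx = 8*π.
  (u')² squared terms: (12)²·∫cos(3x)² dx = 144·π/2 = 72*π.
  So ∫_0^π (u')² dx = 72*π.
||u||_{H^1}^2 = (8*π) + (72*π) = 80*π.


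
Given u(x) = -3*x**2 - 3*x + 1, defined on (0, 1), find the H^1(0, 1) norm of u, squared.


||u||_{H^1}^2 = 443/10

The H^1 norm (squared) on an interval (0, L) is
  ||u||_{H^1}^2 = ∫_0^L u(x)^2 dx + ∫_0^L u'(x)^2 dx.
Compute u'(x) = -6*x - 3.
Then u(x)^2 = 9*x**4 + 18*x**3 + 3*x**2 - 6*x + 1 and u'(x)^2 = 36*x**2 + 36*x + 9.
Integrate each monomial from 0 to 1 using ∫_0^1 c·x^n dx = c·1^(n+1)/(n+1):
  ∫_0^1 u(x)^2 dx = ∫_0^1 (9*x^4 + 18*x^3 + 3*x^2 - 6*x + 1) dx. Term by term:
    ∫_0^1 9*x^4 dx = 9/5;  ∫_0^1 18*x^3 dx = 9/2;  ∫_0^1 3*x^2 dx = 1;
    ∫_0^1 -6*x dx = -3;  ∫_0^1 1 dx = 1.
  Sum: 9/5 + 9/2 + 1 − 3 + 1 = 53/10.
  ∫_0^1 u'(x)^2 dx = ∫_0^1 (36*x^2 + 36*x + 9) dx. Term by term:
    ∫_0^1 36*x^2 dx = 12;  ∫_0^1 36*x dx = 18;  ∫_0^1 9 dx = 9.
  Sum: 12 + 18 + 9 = 39.
Adding: ||u||_{H^1}^2 = 53/10 + 39 = 443/10.


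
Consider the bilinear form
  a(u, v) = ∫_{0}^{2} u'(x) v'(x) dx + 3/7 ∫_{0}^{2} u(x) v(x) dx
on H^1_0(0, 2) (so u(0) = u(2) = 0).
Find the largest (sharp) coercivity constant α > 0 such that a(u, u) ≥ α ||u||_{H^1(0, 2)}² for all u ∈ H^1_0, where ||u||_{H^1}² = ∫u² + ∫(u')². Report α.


α = (12/7 + π^2)/(4 + π^2)

Coercivity of a(·,·) on H^1_0(0, 2) means a(u, u) ≥ α ||u||_{H^1}² for every u ∈ H^1_0.
The interval has length L = 2, and Poincaré/coercivity depend only on L. Here a(u, u) = ∫(u')² + (3/7)·∫u².
Here 0 < c = 3/7 < 1. The condition a(u,u) ≥ α||u||_{H^1}² reads (1−α)∫(u')² ≥ (α−c)∫u². Any admissible α is ≤ 1 (rapidly oscillating u have ∫u²/∫(u')² → 0), and α = 1 would force 0 ≥ (1−c)∫u², impossible since c < 1; so 1−α > 0. By the sharp Poincaré inequality on H^1_0 of an interval of length L, ∫(u')² ≥ (π/L)²∫u² with equality for the first sine mode sin(π(x−x₀)/L) (x₀ the left endpoint), so the inequality holds for all u iff (1−α)(π/L)² ≥ α − c, i.e. α ≤ ((π/L)² + c)/((π/L)² + 1) = (1 + c(L/π)²)/(1 + (L/π)²). With (π/L)² = π^2/4 and c = 3/7, the largest admissible constant is α = ((π/L)² + c)/((π/L)² + 1).
Simplifying, α = (12/7 + π^2)/(4 + π^2).


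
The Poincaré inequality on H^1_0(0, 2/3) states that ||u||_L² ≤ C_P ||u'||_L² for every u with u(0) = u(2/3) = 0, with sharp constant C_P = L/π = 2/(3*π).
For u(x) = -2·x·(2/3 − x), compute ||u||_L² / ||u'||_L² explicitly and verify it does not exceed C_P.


||u||_L² / ||u'||_L² = sqrt(10)/15 < C_P = 2/(3*π).

u(x) = -2·x·(2/3 − x), so u'(x) = 4*x - 4/3.
u(x) = -2·x·(2/3 − x) vanishes at x = 0 and x = 2/3, so u ∈ H^1_0(0, 2/3). Differentiate via the product rule and integrate the resulting polynomials term by term.
  ∫_0^2/3 u² dx = ∫_0^2/3 (4*x^4 - 16*x^3/3 + 16*x^2/9) dx. Term by term:
    ∫_0^2/3 4*x^4 dx = 128/1215;  ∫_0^2/3 -16*x^3/3 dx = -64/243;  ∫_0^2/3 16*x^2/9 dx = 128/729.
  Sum: 128/1215 − 64/243 + 128/729 = 64/3645.
  ∫_0^2/3 (u')² dx = ∫_0^2/3 (16*x^2 - 32*x/3 + 16/9) dx. Term by term:
    ∫_0^2/3 16*x^2 dx = 128/81;  ∫_0^2/3 -32*x/3 dx = -64/27;  ∫_0^2/3 16/9 dx = 32/27.
  Sum: 128/81 − 64/27 + 32/27 = 32/81.
∫_0^2/3 u² dx = 64/3645, so ||u||_L² = 8*sqrt(5)/135.
∫_0^2/3 (u')² dx = 32/81, so ||u'||_L² = 4*sqrt(2)/9.
Ratio ||u||_L² / ||u'||_L² = sqrt(10)/15.
Sharp Poincaré constant on H^1_0(0, 2/3) is C_P = L/π = 2/(3*π), achieved by sin(3*π/2·x).
A polynomial bump cannot attain the sharp Poincaré constant (only the first sine eigenfunction does), so the ratio is strictly less than C_P, consistent with ||u||_L² ≤ C_P ||u'||_L².


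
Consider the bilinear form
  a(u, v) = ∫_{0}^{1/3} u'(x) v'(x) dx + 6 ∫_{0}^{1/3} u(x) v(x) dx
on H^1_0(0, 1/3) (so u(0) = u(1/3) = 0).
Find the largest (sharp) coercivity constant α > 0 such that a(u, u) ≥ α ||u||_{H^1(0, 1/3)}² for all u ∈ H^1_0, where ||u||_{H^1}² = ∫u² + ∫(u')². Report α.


α = 1

Coercivity of a(·,·) on H^1_0(0, 1/3) means a(u, u) ≥ α ||u||_{H^1}² for every u ∈ H^1_0.
The interval has length L = 1/3, and Poincaré/coercivity depend only on L. Here a(u, u) = ∫(u')² + (6)·∫u².
Here c = 6 ≥ 1, so a(u,u) = ∫(u')² + c∫u² ≥ ∫(u')² + ∫u² = ||u||_{H^1}², i.e. α = 1 works. No larger α is possible: a(u,u) ≥ α||u||_{H^1}² means (1−α)∫(u')² ≥ (α−c)∫u², and for the modes u_n = sin(nπ(x−x₀)/L) (x₀ the left endpoint) one has ∫u_n²/∫(u_n')² = (L/(nπ))² → 0, so a(u_n,u_n)/||u_n||_{H^1}² → 1. Hence the optimal constant is α = 1.
Therefore α = 1.


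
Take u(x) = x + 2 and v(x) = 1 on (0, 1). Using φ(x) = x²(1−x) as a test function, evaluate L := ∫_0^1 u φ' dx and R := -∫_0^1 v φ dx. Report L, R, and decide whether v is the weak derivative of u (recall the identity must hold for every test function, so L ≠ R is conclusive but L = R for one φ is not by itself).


LHS = -1/12, RHS = -1/12. Yes, v = u' weakly.

u(x) = x + 2, classical derivative u'(x) = 1.
φ(x) = x²(1−x), so φ'(x) = x*(2 - 3*x).
Note φ(0) = φ(1) = 0, so the boundary term u·φ vanishes.
LHS = ∫_0^1 u(x) φ'(x) dx = ∫_0^1 (-3*x^3 - 4*x^2 + 4*x) dx. Term by term:
  ∫_0^1 -3*x^3 dx = -3/4;  ∫_0^1 -4*x^2 dx = -4/3;  ∫_0^1 4*x dx = 2.
Sum: -3/4 − 4/3 + 2 = -1/12.
So LHS = -1/12.
∫_0^1 v(x) φ(x) dx = ∫_0^1 (-x^3 + x^2) dx. Term by term:
  ∫_0^1 -x^3 dx = -1/4;  ∫_0^1 x^2 dx = 1/3.
Sum: -1/4 + 1/3 = 1/12.
So RHS = -∫_0^1 v(x) φ(x) dx = -1/12.
LHS = RHS, so the identity holds for this test φ.
Moreover u is smooth here and v(x) = u'(x) = 1 pointwise, so the identity holds for every test function. Hence v is the weak derivative of u.


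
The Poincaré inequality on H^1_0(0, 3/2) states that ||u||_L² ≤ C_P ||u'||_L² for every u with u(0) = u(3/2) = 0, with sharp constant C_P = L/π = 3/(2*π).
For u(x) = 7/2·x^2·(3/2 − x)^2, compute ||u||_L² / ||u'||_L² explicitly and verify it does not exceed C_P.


||u||_L² / ||u'||_L² = sqrt(3)/4 < C_P = 3/(2*π).

u(x) = 7/2·x^2·(3/2 − x)^2, so u'(x) = 7*x*(2*x - 3)*(4*x - 3)/4.
u(x) = 7/2·x^2·(3/2 − x)^2 vanishes at x = 0 and x = 3/2, so u ∈ H^1_0(0, 3/2). Differentiate via the product rule and integrate the resulting polynomials term by term.
  ∫_0^3/2 u² dx = ∫_0^3/2 (49*x^8/4 - 147*x^7/2 + 1323*x^6/8 - 1323*x^5/8 + 3969*x^4/64) dx. Term by term:
    ∫_0^3/2 49*x^8/4 dx = 107163/2048;  ∫_0^3/2 -147*x^7/2 dx = -964467/4096;  ∫_0^3/2 1323*x^6/8 dx = 413343/1024;
    ∫_0^3/2 -1323*x^5/8 dx = -321489/1024;  ∫_0^3/2 3969*x^4/64 dx = 964467/10240.
  Sum: 107163/2048 − 964467/4096 + 413343/1024 − 321489/1024 + 964467/10240 = 15309/20480.
  ∫_0^3/2 (u')² dx = ∫_0^3/2 (196*x^6 - 882*x^5 + 5733*x^4/4 - 3969*x^3/4 + 3969*x^2/16) dx. Term by term:
    ∫_0^3/2 196*x^6 dx = 15309/32;  ∫_0^3/2 -882*x^5 dx = -107163/64;  ∫_0^3/2 5733*x^4/4 dx = 1393119/640;
    ∫_0^3/2 -3969*x^3/4 dx = -321489/256;  ∫_0^3/2 3969*x^2/16 dx = 35721/128.
  Sum: 15309/32 − 107163/64 + 1393119/640 − 321489/256 + 35721/128 = 5103/1280.
∫_0^3/2 u² dx = 15309/20480, so ||u||_L² = 27*sqrt(105)/320.
∫_0^3/2 (u')² dx = 5103/1280, so ||u'||_L² = 27*sqrt(35)/80.
Ratio ||u||_L² / ||u'||_L² = sqrt(3)/4.
Sharp Poincaré constant on H^1_0(0, 3/2) is C_P = L/π = 3/(2*π), achieved by sin(2*π/3·x).
A polynomial bump cannot attain the sharp Poincaré constant (only the first sine eigenfunction does), so the ratio is strictly less than C_P, consistent with ||u||_L² ≤ C_P ||u'||_L².


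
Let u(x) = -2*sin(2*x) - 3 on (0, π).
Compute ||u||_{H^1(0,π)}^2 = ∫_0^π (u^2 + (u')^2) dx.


||u||_{H^1(0,π)}^2 = 19*π

u'(x) = -4*cos(2*x).
Expand u² and (u')² and integrate term by term on (0, π), using: for integers n ≥ 1, ∫_0^π sin²(nx) dx = ∫_0^π cos²(nx) dx = π/2; for n ≠ n', ∫_0^π sin(nx)sin(n'x) dx = ∫_0^π cos(nx)cos(n'x) dx = 0; and by product-to-sum, ∫_0^π sin(nx)cos(n'x) dx = ½∫_0^π [sin((n+n')x) + sin((n−n')x)] dx, which is 0 when n+n' is even and 2n/(n²−n'²) when n+n' is odd (it need not vanish on (0, π)). For the constant mode: ∫_0^π 1 dx = π, ∫_0^π cos(nx) dx = 0, ∫_0^π sin(nx) dx = (1−(−1)^n)/n.
  u² squared terms: (-3)²·∫1 dx = 9·π = 9*π;  (-2)²·∫sin(2x)² dx = 4·π/2 = 2*π.
  u² cross terms: 2·(-3)·(-2)·∫1·sin(2x) dx = 12·(0) = 0.
  So ∫_0^π u² dx = 9*π + 2*π + 0 = 11*π.
  (u')² squared terms: (-4)²·∫cos(2x)² dx = 16·π/2 = 8*π.
  So ∫_0^π (u')² dx = 8*π.
||u||_{H^1}^2 = (11*π) + (8*π) = 19*π.


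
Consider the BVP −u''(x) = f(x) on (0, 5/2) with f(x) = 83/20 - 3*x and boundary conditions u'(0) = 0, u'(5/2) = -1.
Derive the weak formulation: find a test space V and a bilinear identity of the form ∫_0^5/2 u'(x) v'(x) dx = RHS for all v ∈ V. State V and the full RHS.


V = H^1(0, 5/2) (v unrestricted at boundary; u is determined up to an additive constant); weak form: ∫_0^5/2 u'v' dx = ∫_0^5/2 (83/20 - 3*x) v dx − v(5/2) for all v ∈ V.

Multiply both sides by a test function v and integrate from 0 to 5/2:
  ∫_0^5/2 −u''(x) v(x) dx = ∫_0^5/2 f(x) v(x) dx.
Integrate the LHS by parts once:
  ∫_0^5/2 −u'' v dx = −[u'(x) v(x)]_0^5/2 + ∫_0^5/2 u'(x) v'(x) dx.
Thus ∫_0^5/2 u'(x) v'(x) dx = ∫_0^5/2 f(x) v(x) dx + [u'(x) v(x)]_0^5/2.
Choose V so that boundary terms are either known or forced to vanish.
u has inhomogeneous Neumann u'(0) = 0, u'(5/2) = -1. [u' v]_0^5/2 = (-1)·v(5/2) − (0)·v(0) = − v(5/2). Take V = H^1(0, 5/2); boundary term becomes part of RHS.
Weak formulation: find u (satisfying any essential BC) such that ∫_0^5/2 u'(x) v'(x) dx = ∫_0^5/2 f v dx − v(5/2) for all v ∈ V (Neumann data are natural BCs: they enter the RHS as boundary terms).
Substituting f(x) = 83/20 - 3*x, the right-hand side is ∫_0^5/2 (83/20 - 3*x) v dx − v(5/2).
Compatibility check (pure Neumann): taking v ≡ 1 ∈ V gives 0 = ∫_0^5/2 f dx + (-1) − (0), i.e. ∫_0^5/2 f dx must equal u'(0) − u'(5/2) = 1. Indeed ∫_0^5/2 (83/20 - 3*x) dx = 1, so the data are compatible. The solution is then unique only up to an additive constant (fix it e.g. by requiring ∫_0^5/2 u dx = 0).


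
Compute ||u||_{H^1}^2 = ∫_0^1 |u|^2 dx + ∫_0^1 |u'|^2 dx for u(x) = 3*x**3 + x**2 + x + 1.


||u||_{H^1}^2 = 4643/105

The H^1 norm (squared) on an interval (0, L) is
  ||u||_{H^1}^2 = ∫_0^L u(x)^2 dx + ∫_0^L u'(x)^2 dx.
Compute u'(x) = 9*x**2 + 2*x + 1.
Then u(x)^2 = 9*x**6 + 6*x**5 + 7*x**4 + 8*x**3 + 3*x**2 + 2*x + 1 and u'(x)^2 = 81*x**4 + 36*x**3 + 22*x**2 + 4*x + 1.
Integrate each monomial from 0 to 1 using ∫_0^1 c·x^n dx = c·1^(n+1)/(n+1):
  ∫_0^1 u(x)^2 dx = ∫_0^1 (9*x^6 + 6*x^5 + 7*x^4 + 8*x^3 + 3*x^2 + 2*x + 1) dx. Term by term:
    ∫_0^1 9*x^6 dx = 9/7;  ∫_0^1 6*x^5 dx = 1;  ∫_0^1 7*x^4 dx = 7/5;
    ∫_0^1 8*x^3 dx = 2;  ∫_0^1 3*x^2 dx = 1;  ∫_0^1 2*x dx = 1;
    ∫_0^1 1 dx = 1.
  Sum: 9/7 + 1 + 7/5 + 2 + 1 + 1 + 1 = 304/35.
  ∫_0^1 u'(x)^2 dx = ∫_0^1 (81*x^4 + 36*x^3 + 22*x^2 + 4*x + 1) dx. Term by term:
    ∫_0^1 81*x^4 dx = 81/5;  ∫_0^1 36*x^3 dx = 9;  ∫_0^1 22*x^2 dx = 22/3;
    ∫_0^1 4*x dx = 2;  ∫_0^1 1 dx = 1.
  Sum: 81/5 + 9 + 22/3 + 2 + 1 = 533/15.
Adding: ||u||_{H^1}^2 = 304/35 + 533/15 = 4643/105.
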